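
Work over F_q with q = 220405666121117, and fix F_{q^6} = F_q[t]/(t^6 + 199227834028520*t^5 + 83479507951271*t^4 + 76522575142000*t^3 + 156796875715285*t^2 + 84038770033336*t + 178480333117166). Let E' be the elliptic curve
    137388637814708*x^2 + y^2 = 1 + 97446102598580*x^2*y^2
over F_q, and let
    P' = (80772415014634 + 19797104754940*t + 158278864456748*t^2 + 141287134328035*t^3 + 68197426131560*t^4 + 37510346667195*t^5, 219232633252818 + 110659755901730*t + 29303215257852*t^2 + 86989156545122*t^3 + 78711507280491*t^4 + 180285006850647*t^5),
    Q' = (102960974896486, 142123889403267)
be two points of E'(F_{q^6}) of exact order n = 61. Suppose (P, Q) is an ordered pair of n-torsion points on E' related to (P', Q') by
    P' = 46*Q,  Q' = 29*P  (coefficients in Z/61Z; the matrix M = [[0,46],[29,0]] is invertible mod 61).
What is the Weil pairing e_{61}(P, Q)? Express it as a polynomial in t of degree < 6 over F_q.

e_{61}(aP+bQ,cP+dQ) = e_{61}(P,Q)^(ad-bc); with (a,b,c,d)=(0,46,29,0) this gives the det-61 law.
det(M) mod 61 = 8; its inverse in (Z/61)^* is 23 (check: 8*23 mod 61 = 1).
Edwards->Montgomery: u=(1+y)/(1-y), v=u/x -> 211893587152296v^2=u^3+138489403528085u^2+u; then x_W=9985633804032u+186076234149626: y^2=x^3+144649682650072*x+199764505856269.
Double-and-add over 111101: 6-1 doublings, 5-1 additions; each step l_{T,T}/v_{2T} or l_{T,P'}/v at Q'+S for random S.
Miller gives e_{61}(P',Q') = 46140360891715 + 209652155150674*t + 65711898881081*t^2 + 18832953807586*t^3 + 203977912571139*t^4 + 49366214525708*t^5 in F_{220405666121117^6}.
e_{61}(P,Q) = (46140360891715 + 209652155150674*t + 65711898881081*t^2 + 18832953807586*t^3 + 203977912571139*t^4 + 49366214525708*t^5)^{23} = 61235859408499 + 180621153163479*t + 103155600748273*t^2 + 203855351246770*t^3 + 128860035596600*t^4 + 177296811231883*t^5.

61235859408499 + 180621153163479*t + 103155600748273*t^2 + 203855351246770*t^3 + 128860035596600*t^4 + 177296811231883*t^5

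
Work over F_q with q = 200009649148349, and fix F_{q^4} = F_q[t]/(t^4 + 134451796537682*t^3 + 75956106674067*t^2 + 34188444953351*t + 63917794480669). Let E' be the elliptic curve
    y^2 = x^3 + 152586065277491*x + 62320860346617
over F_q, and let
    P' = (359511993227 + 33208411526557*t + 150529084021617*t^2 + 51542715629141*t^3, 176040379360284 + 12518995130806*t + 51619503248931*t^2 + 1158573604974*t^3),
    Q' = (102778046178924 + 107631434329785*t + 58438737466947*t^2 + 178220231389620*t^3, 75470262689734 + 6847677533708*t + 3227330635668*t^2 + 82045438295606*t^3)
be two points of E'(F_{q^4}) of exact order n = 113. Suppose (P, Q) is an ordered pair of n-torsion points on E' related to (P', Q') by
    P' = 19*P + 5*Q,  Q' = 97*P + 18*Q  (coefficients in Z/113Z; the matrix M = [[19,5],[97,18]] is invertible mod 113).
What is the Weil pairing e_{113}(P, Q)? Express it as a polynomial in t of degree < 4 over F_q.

21276757027628 + 21000230802217*t + 136624837343799*t^2 + 139057275427932*t^3

Alternating bilinearity on E[113] (values in mu_{113} in F_{200009649148349^4}) gives e(P',Q') = e(P,Q)^det(M).
det M = 19*18 - 5*97 = -143 = 83 (mod 113); 83^{-1} = 64 (mod 113).
Build f_{113,P'} and f_{113,Q'} via the 7-bit ladder of 113=1110001_2; evaluate at shifted divisors; quotient in F_{200009649148349^4}.
Miller gives e_{113}(P',Q') = 14009958634125 + 62732084891230*t + 123343646547995*t^2 + 149670217371200*t^3 in F_{200009649148349^4}.
Raise to 64: e(P,Q) = 21276757027628 + 21000230802217*t + 136624837343799*t^2 + 139057275427932*t^3 in mu_{113}.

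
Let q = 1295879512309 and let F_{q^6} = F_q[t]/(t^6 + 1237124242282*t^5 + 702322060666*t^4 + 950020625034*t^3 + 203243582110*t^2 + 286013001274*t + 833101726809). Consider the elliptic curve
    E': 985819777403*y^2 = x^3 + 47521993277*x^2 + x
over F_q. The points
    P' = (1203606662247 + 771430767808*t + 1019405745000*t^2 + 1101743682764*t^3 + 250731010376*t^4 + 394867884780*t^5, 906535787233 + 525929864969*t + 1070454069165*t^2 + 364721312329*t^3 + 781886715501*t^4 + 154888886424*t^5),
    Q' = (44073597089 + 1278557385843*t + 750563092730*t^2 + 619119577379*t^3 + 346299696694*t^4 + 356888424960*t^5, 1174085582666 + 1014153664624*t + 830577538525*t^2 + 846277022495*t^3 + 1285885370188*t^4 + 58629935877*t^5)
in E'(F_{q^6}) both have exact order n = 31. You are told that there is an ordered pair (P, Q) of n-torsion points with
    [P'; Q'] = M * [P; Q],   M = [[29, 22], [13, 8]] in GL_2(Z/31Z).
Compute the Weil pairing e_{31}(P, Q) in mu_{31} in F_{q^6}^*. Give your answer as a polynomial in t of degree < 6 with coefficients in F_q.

308293386323 + 138422661733*t + 145871999720*t^2 + 752194808852*t^3 + 1098536993355*t^4 + 226139389597*t^5

Since e_{31}(P,P)=e_{31}(Q,Q)=1 and e_{31}(Q,P)=e_{31}(P,Q)^{-1}, expanding e_{31}(29*P + 22*Q,13*P + 8*Q) leaves e(P,Q)^det(M).
Hence e(P,Q) = e(P',Q')^{4} where 4 = 8^{-1} mod 31.
Set x_W=499309770343*u+1176025995239, y_W=499309770343*v; then E': y_W^2=x_W^3+168526650592*x_W+651448034411.
5-bit Miller (11111) on E'/F_{1295879512309} with a'=168526650592, b'=651448034411: accumulate tangent/chord ratios at Q'+S and P'+S'.
Result: e(P',Q') = 1135534140592 + 1017120409963*t + 485539896897*t^2 + 245339885884*t^3 + 1213984125254*t^4 + 194221076581*t^5.
Hence e(P,Q) = 308293386323 + 138422661733*t + 145871999720*t^2 + 752194808852*t^3 + 1098536993355*t^4 + 226139389597*t^5 in F_{1295879512309^6}^*.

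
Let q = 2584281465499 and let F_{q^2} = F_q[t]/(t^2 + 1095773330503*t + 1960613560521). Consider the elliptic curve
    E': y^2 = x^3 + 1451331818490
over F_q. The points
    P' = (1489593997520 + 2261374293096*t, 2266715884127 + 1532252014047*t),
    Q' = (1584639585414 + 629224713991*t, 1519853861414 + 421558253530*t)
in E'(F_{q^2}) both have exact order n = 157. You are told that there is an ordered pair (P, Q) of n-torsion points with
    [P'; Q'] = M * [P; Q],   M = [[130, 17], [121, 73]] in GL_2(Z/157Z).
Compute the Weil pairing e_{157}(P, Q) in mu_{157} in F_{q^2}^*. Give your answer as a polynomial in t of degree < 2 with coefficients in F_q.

e_{157} is bilinear + alternating on E[157], so e_{157}(130*P + 17*Q, 121*P + 73*Q) = e_{157}(P,Q)^(130*73-17*121).
Hence e(P,Q) = e(P',Q')^{32} where 32 = 54^{-1} mod 157.
n = 157 = (10011101)_2 (8 bits, wt 5); accumulate f_{157,P'}(Q'+S)/f_{157,P'}(S) along the 7-step ladder.
f_P(D_Q)/f_Q(D_P) = 966850288047 + 2280985280852*t.
Thus e_{157}(P,Q) = 1679419754345 + 1358630341768*t.

1679419754345 + 1358630341768*t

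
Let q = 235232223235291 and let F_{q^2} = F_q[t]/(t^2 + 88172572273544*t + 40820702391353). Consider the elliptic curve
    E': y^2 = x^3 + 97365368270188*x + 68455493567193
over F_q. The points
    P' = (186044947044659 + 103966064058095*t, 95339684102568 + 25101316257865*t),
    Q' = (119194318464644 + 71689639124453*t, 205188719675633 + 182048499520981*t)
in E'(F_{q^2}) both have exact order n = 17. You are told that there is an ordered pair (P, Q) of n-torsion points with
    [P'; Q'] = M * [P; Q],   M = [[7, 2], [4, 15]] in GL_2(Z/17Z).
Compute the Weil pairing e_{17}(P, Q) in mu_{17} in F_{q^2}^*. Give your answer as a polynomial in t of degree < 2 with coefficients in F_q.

56784286146777 + 32846906242891*t

The 17-Weil pairing on E[17] over F_{235232223235291} is alternating-bilinear: e_{17}(P',Q') = e_{17}(P,Q)^det(M).
det M = 7*15 - 2*4 = 97 = 12 (mod 17); 12^{-1} = 10 (mod 17).
Build f_{17,P'} and f_{17,Q'} via the 5-bit ladder of 17=10001_2; evaluate at shifted divisors; quotient in F_{235232223235291^2}.
So e_{17}(P',Q') = 16728013734850 + 87868309119513*t.
Raise to 10: e(P,Q) = 56784286146777 + 32846906242891*t in mu_{17}.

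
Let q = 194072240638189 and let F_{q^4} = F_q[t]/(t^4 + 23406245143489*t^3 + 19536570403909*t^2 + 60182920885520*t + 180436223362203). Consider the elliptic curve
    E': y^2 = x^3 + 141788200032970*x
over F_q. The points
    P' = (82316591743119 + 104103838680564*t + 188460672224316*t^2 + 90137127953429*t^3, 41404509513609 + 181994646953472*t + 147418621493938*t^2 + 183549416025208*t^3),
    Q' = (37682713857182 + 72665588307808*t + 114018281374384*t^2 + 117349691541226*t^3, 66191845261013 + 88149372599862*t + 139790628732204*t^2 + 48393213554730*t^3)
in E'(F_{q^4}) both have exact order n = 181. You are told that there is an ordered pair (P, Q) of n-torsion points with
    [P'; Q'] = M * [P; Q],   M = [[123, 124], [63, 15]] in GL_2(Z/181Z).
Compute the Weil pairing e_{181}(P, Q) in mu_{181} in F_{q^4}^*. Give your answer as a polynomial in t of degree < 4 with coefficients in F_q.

103335360205143 + 142729294039809*t + 119867945352386*t^2 + 20008018516644*t^3

Since e_{181}(P,P)=e_{181}(Q,Q)=1 and e_{181}(Q,P)=e_{181}(P,Q)^{-1}, expanding e_{181}(123*P + 124*Q,63*P + 15*Q) leaves e(P,Q)^det(M).
Hence e(P,Q) = e(P',Q')^{151} where 151 = 6^{-1} mod 181.
Run Miller on y^2=x^3+141788200032970*x over F_{194072240638189}: ladder 10110101 (8 bits); e = f_P(D_Q)/f_Q(D_P).
So e_{181}(P',Q') = 45483554138298 + 128091935943687*t + 189553638585330*t^2 + 143494838202075*t^3.
Raise to 151: e(P,Q) = 103335360205143 + 142729294039809*t + 119867945352386*t^2 + 20008018516644*t^3 in mu_{181}.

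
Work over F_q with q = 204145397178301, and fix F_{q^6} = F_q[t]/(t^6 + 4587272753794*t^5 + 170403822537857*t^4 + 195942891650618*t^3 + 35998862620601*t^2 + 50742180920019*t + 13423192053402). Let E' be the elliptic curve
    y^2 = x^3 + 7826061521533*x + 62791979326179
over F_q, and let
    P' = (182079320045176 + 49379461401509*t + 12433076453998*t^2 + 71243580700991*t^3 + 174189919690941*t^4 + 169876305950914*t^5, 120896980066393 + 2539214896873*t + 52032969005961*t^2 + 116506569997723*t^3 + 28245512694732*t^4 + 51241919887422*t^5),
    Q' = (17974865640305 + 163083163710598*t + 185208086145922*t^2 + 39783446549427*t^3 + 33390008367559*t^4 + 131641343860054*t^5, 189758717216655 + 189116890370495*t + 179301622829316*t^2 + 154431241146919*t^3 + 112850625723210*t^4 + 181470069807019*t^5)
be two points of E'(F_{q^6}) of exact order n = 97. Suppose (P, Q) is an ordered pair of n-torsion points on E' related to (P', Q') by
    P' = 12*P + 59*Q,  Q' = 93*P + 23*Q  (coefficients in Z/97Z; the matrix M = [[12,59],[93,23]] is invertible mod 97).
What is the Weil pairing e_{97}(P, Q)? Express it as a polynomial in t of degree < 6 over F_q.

11789850230615 + 168654869482737*t + 192314381868187*t^2 + 36856373551023*t^3 + 36501698831018*t^4 + 135942259408129*t^5

Alternating bilinearity on E[97] (values in mu_{97} in F_{204145397178301^6}) gives e(P',Q') = e(P,Q)^det(M).
Hence e(P,Q) = e(P',Q')^{18} where 18 = 27^{-1} mod 97.
Double-and-add over 1100001: 7-1 doublings, 3-1 additions; each step l_{T,T}/v_{2T} or l_{T,P'}/v at Q'+S for random S.
So e_{97}(P',Q') = 148899898018886 + 66930835689456*t + 195926255018487*t^2 + 22710609050552*t^3 + 68353160906699*t^4 + 134086521028889*t^5.
Finally e_{97}(P,Q) = 11789850230615 + 168654869482737*t + 192314381868187*t^2 + 36856373551023*t^3 + 36501698831018*t^4 + 135942259408129*t^5.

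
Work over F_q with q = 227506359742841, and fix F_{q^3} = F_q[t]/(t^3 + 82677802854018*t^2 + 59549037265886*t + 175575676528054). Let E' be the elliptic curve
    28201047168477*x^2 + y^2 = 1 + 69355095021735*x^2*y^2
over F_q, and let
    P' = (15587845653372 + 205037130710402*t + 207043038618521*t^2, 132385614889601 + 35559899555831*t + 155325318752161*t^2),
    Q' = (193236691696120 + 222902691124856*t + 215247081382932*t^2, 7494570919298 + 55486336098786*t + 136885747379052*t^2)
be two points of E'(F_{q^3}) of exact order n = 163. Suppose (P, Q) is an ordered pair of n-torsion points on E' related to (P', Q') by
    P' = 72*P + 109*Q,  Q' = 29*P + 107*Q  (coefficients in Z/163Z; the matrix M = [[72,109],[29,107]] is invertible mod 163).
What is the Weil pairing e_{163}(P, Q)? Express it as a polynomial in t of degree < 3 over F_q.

Alternating bilinearity on E[163] (values in mu_{163} in F_{227506359742841^3}) gives e(P',Q') = e(P,Q)^det(M).
72*107 - 109*29 = 4543; reduced mod 163: det = 142, inverse 31.
Edwards->Montgomery: u=(1+y)/(1-y), v=u/x -> 94527849282119v^2=u^3+223117839389240u^2+u; then x_W=103464667908106u+16259357031702: y^2=x^3+183284468733309*x+4451999539565.
Run Miller on y^2=x^3+183284468733309*x+4451999539565 over F_{227506359742841}: ladder 10100011 (8 bits); e = f_P(D_Q)/f_Q(D_P).
f_P(D_Q)/f_Q(D_P) = 52743407692323 + 71236855096901*t + 65699212694747*t^2.
Hence e(P,Q) = 191603219184819 + 163317375446243*t + 91222959236103*t^2 in F_{227506359742841^3}^*.

191603219184819 + 163317375446243*t + 91222959236103*t^2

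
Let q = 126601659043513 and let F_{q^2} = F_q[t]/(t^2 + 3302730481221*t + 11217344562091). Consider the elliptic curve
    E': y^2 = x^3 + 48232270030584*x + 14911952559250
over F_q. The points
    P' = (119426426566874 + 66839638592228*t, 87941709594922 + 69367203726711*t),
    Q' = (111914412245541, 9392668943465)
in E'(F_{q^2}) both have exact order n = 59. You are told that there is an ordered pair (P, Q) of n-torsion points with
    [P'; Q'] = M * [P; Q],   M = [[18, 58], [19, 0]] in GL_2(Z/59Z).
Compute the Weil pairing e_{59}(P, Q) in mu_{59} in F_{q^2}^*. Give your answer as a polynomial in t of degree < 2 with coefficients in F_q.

Since e_{59}(P,P)=e_{59}(Q,Q)=1 and e_{59}(Q,P)=e_{59}(P,Q)^{-1}, expanding e_{59}(18*P + 58*Q,19*P) leaves e(P,Q)^det(M).
Inverting 19 mod 59: 28. Thus e_{59}(P,Q) = e(P',Q')^{28}.
Double-and-add over 111011: 6-1 doublings, 5-1 additions; each step l_{T,T}/v_{2T} or l_{T,P'}/v at Q'+S for random S.
The quotient is 106744659721968 + 49633098022109*t.
Hence e(P,Q) = 76748742685223 + 4607277416345*t in F_{126601659043513^2}^*.

76748742685223 + 4607277416345*t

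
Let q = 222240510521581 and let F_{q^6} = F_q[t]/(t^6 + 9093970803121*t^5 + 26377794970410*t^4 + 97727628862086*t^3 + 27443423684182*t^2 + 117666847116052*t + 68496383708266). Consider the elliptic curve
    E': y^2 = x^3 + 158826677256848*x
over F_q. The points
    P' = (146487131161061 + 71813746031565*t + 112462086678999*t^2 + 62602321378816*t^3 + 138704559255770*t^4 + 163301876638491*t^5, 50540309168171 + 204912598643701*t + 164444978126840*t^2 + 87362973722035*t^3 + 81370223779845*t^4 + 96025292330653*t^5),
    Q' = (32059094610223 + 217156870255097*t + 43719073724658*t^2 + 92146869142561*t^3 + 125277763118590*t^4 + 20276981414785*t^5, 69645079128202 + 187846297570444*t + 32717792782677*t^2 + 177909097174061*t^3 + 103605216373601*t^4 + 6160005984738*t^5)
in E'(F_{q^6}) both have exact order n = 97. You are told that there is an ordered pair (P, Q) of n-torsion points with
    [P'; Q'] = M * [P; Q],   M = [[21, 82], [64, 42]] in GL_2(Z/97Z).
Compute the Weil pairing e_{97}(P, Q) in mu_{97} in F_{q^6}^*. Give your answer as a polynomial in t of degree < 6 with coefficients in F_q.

Alternating bilinearity on E[97] (values in mu_{97} in F_{222240510521581^6}) gives e(P',Q') = e(P,Q)^det(M).
Inverting 96 mod 97: 96. Thus e_{97}(P,Q) = e(P',Q')^{96}.
n = 97 = (1100001)_2 (7 bits, wt 3); accumulate f_{97,P'}(Q'+S)/f_{97,P'}(S) along the 6-step ladder.
Result: e(P',Q') = 29639985883692 + 172838620599459*t + 213002378228139*t^2 + 165952119952273*t^3 + 198290793299597*t^4 + 32531326919966*t^5.
Hence e(P,Q) = 98467392896908 + 116656125505066*t + 15835404017044*t^2 + 34447019897799*t^3 + 174918907126488*t^4 + 172460877846694*t^5 in F_{222240510521581^6}^*.

98467392896908 + 116656125505066*t + 15835404017044*t^2 + 34447019897799*t^3 + 174918907126488*t^4 + 172460877846694*t^5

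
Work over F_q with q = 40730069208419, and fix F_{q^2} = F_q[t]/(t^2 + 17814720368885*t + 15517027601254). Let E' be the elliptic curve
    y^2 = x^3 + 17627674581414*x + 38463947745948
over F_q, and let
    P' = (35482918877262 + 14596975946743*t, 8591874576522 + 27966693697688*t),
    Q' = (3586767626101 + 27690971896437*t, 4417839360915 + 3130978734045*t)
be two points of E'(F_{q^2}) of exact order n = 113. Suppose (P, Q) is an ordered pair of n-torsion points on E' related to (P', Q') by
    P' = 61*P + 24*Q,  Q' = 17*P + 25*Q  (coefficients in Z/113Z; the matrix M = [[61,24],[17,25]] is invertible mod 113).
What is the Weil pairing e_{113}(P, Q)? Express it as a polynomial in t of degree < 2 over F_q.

678499831019 + 1490251077199*t

e_{113} is bilinear + alternating on E[113], so e_{113}(61*P + 24*Q, 17*P + 25*Q) = e_{113}(P,Q)^(61*25-24*17).
So e_{113}(P,Q) = e_{113}(P',Q')^{26}, since 100*26 = 1 mod 113.
Miller loop for e_{113} over F_{40730069208419^2}: bits of 113 = 1110001; 6 double steps + 3 add steps, l/v at each.
The quotient is 31125617759000 + 24388625509030*t.
Hence e(P,Q) = 678499831019 + 1490251077199*t in F_{40730069208419^2}^*.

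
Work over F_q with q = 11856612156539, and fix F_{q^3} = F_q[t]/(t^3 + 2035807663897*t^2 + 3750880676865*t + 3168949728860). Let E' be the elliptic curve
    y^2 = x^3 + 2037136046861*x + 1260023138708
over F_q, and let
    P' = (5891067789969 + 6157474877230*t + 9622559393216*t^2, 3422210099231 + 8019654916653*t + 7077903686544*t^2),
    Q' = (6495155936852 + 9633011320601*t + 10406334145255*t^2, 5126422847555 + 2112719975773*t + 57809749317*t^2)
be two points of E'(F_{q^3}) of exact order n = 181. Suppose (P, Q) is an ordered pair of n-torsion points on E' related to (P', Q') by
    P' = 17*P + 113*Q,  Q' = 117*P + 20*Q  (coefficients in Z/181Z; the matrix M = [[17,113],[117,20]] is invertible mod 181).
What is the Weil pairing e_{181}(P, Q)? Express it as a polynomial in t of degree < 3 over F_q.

Alternating bilinearity on E[181] (values in mu_{181} in F_{11856612156539^3}) gives e(P',Q') = e(P,Q)^det(M).
Inverting 151 mod 181: 6. Thus e_{181}(P,Q) = e(P',Q')^{6}.
Build f_{181,P'} and f_{181,Q'} via the 8-bit ladder of 181=10110101_2; evaluate at shifted divisors; quotient in F_{11856612156539^3}.
f_P(D_Q)/f_Q(D_P) = 3965028030466 + 844624945603*t + 9340746560710*t^2.
Hence e(P,Q) = 1160570663921 + 4420748059282*t + 90857840478*t^2 in F_{11856612156539^3}^*.

1160570663921 + 4420748059282*t + 90857840478*t^2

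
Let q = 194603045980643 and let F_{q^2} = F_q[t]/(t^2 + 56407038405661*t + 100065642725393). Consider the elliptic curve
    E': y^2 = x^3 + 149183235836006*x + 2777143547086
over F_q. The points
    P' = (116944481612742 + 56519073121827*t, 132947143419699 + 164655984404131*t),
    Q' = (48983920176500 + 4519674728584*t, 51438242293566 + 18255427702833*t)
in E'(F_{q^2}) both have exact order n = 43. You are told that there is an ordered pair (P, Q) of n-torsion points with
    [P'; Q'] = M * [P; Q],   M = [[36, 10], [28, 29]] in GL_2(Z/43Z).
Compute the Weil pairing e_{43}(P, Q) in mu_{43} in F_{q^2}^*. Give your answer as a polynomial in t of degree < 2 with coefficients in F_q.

e_{43}(aP+bQ,cP+dQ) = e_{43}(P,Q)^(ad-bc); with (a,b,c,d)=(36,10,28,29) this gives the det-43 law.
Inverting 33 mod 43: 30. Thus e_{43}(P,Q) = e(P',Q')^{30}.
Double-and-add over 101011: 6-1 doublings, 4-1 additions; each step l_{T,T}/v_{2T} or l_{T,P'}/v at Q'+S for random S.
Result: e(P',Q') = 163846011692454 + 114683707958914*t.
Raise to 30: e(P,Q) = 81489253067261 + 101952478607327*t in mu_{43}.

81489253067261 + 101952478607327*t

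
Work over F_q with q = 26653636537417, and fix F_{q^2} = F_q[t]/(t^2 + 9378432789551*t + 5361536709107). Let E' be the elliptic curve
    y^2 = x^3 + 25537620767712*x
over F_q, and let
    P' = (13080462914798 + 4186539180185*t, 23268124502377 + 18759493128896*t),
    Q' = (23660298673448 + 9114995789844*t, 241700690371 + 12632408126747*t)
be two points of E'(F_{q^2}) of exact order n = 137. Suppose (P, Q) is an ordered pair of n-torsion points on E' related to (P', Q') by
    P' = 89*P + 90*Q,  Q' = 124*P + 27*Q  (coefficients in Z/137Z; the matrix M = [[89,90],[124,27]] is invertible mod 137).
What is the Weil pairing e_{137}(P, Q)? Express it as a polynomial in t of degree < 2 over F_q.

834714844453 + 10941260496090*t

Alternating bilinearity on E[137] (values in mu_{137} in F_{26653636537417^2}) gives e(P',Q') = e(P,Q)^det(M).
89*27 - 90*124 = -8757; reduced mod 137: det = 11, inverse 25.
Double-and-add over 10001001: 8-1 doublings, 3-1 additions; each step l_{T,T}/v_{2T} or l_{T,P'}/v at Q'+S for random S.
Result: e(P',Q') = 14640850248830 + 16052355695145*t.
Hence e(P,Q) = 834714844453 + 10941260496090*t in F_{26653636537417^2}^*.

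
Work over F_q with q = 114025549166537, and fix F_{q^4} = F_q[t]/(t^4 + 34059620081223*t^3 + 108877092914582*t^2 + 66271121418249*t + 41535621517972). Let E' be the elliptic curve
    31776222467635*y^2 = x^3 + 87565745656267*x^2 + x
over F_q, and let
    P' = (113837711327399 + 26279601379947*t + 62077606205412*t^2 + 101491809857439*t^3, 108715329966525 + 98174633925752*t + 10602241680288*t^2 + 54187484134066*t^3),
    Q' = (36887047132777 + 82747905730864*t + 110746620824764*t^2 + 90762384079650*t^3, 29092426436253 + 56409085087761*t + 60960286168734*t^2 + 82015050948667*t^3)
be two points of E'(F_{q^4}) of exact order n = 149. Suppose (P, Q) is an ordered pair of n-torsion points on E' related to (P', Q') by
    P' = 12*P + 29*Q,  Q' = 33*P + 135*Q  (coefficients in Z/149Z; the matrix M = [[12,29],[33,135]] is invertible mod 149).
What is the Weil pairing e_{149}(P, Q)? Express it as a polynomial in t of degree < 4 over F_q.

26032738756718 + 44233036783371*t + 25644945733874*t^2 + 94816216698801*t^3

e_{149}(aP+bQ,cP+dQ) = e_{149}(P,Q)^(ad-bc); with (a,b,c,d)=(12,29,33,135) this gives the det-149 law.
Inverting 67 mod 149: 129. Thus e_{149}(P,Q) = e(P',Q')^{129}.
Montgomery->Weierstrass: x_W = 29494226586235*x+41933645380295, y_W=29494226586235*y on F_{114025549166537}; lands on y^2=x^3+19660950646550*x+14565747951962.
Double-and-add over 10010101: 8-1 doublings, 4-1 additions; each step l_{T,T}/v_{2T} or l_{T,P'}/v at Q'+S for random S.
f_P(D_Q)/f_Q(D_P) = 72770449418893 + 39820287424531*t + 31956223741498*t^2 + 93295084125581*t^3.
Finally e_{149}(P,Q) = 26032738756718 + 44233036783371*t + 25644945733874*t^2 + 94816216698801*t^3.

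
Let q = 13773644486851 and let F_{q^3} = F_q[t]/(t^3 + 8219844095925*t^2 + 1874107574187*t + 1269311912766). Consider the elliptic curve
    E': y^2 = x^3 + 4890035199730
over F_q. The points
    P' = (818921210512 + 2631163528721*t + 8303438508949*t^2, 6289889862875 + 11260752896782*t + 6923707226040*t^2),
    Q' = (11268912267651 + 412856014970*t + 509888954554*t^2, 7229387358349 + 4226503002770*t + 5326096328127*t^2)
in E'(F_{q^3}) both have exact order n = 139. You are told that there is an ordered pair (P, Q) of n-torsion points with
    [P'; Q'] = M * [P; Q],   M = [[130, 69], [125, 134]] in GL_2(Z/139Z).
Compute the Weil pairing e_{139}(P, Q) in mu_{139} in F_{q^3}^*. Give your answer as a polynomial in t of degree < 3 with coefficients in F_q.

7478163532378 + 8881649997543*t + 4494867365229*t^2

Since e_{139}(P,P)=e_{139}(Q,Q)=1 and e_{139}(Q,P)=e_{139}(P,Q)^{-1}, expanding e_{139}(130*P + 69*Q,125*P + 134*Q) leaves e(P,Q)^det(M).
det(M) mod 139 = 38; its inverse in (Z/139)^* is 11 (check: 38*11 mod 139 = 1).
Build f_{139,P'} and f_{139,Q'} via the 8-bit ladder of 139=10001011_2; evaluate at shifted divisors; quotient in F_{13773644486851^3}.
f_P(D_Q)/f_Q(D_P) = 3044968851738 + 8720614590320*t + 367241567601*t^2.
Finally e_{139}(P,Q) = 7478163532378 + 8881649997543*t + 4494867365229*t^2.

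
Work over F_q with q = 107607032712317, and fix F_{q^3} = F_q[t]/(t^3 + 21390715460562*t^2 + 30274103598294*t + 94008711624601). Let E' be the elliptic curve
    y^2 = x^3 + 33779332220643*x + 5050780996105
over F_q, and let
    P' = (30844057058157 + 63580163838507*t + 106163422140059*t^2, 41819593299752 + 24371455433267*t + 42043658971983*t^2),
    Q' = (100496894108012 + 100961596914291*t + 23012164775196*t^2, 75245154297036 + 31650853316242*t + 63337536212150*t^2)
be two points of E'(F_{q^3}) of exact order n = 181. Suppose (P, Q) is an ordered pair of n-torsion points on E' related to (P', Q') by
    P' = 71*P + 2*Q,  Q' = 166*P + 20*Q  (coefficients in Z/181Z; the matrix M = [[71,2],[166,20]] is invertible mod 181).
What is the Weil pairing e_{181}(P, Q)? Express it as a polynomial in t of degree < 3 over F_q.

Alternating bilinearity on E[181] (values in mu_{181} in F_{107607032712317^3}) gives e(P',Q') = e(P,Q)^det(M).
71*20 - 2*166 = 1088; reduced mod 181: det = 2, inverse 91.
Double-and-add over 10110101: 8-1 doublings, 5-1 additions; each step l_{T,T}/v_{2T} or l_{T,P'}/v at Q'+S for random S.
f_P(D_Q)/f_Q(D_P) = 56795060069586 + 91992171820882*t + 23702342794875*t^2.
Raise to 91: e(P,Q) = 22867731201954 + 94284364831165*t + 42432947703272*t^2 in mu_{181}.

22867731201954 + 94284364831165*t + 42432947703272*t^2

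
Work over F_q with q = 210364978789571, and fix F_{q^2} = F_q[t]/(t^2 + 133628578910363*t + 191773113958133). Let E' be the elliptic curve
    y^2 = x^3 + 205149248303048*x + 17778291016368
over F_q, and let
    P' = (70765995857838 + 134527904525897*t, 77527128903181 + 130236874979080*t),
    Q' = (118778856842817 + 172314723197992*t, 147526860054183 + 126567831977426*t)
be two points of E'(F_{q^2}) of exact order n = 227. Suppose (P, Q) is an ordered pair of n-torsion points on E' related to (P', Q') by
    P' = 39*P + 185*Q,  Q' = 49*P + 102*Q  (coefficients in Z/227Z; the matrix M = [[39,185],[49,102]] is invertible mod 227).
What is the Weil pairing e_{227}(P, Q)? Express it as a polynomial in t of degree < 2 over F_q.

Since e_{227}(P,P)=e_{227}(Q,Q)=1 and e_{227}(Q,P)=e_{227}(P,Q)^{-1}, expanding e_{227}(39*P + 185*Q,49*P + 102*Q) leaves e(P,Q)^det(M).
det M = 39*102 - 185*49 = -5087 = 134 (mod 227); 134^{-1} = 144 (mod 227).
Double-and-add over 11100011: 8-1 doublings, 5-1 additions; each step l_{T,T}/v_{2T} or l_{T,P'}/v at Q'+S for random S.
So e_{227}(P',Q') = 114045132873082 + 140852747121619*t.
Raise to 144: e(P,Q) = 117215932785967 + 140785571611897*t in mu_{227}.

117215932785967 + 140785571611897*t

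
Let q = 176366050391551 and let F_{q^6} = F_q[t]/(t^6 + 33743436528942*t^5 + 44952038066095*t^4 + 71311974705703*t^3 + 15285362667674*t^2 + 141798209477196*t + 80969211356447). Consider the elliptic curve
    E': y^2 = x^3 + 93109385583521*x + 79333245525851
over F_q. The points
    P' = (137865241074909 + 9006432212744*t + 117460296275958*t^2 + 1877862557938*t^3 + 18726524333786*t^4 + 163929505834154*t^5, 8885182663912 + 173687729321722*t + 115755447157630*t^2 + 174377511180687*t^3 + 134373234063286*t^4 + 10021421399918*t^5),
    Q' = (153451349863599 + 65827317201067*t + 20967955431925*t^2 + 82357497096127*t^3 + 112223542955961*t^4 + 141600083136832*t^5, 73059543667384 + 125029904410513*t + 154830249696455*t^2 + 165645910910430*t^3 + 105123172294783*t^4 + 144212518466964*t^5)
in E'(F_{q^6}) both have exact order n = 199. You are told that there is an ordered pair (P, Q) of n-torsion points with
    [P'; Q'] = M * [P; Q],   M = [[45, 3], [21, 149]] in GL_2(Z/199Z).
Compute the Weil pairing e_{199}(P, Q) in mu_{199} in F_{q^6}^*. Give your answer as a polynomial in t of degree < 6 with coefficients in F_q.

e_{199} is bilinear + alternating on E[199], so e_{199}(45*P + 3*Q, 21*P + 149*Q) = e_{199}(P,Q)^(45*149-3*21).
det M = 45*149 - 3*21 = 6642 = 75 (mod 199); 75^{-1} = 69 (mod 199).
n = 199 = (11000111)_2 (8 bits, wt 5); accumulate f_{199,P'}(Q'+S)/f_{199,P'}(S) along the 7-step ladder.
Miller gives e_{199}(P',Q') = 130322998619706 + 139524375319643*t + 146990939235519*t^2 + 52194322770351*t^3 + 117724182267259*t^4 + 167014042426574*t^5 in F_{176366050391551^6}.
(130322998619706 + 139524375319643*t + 146990939235519*t^2 + 52194322770351*t^3 + 117724182267259*t^4 + 167014042426574*t^5)^{69} mod (176366050391551,f) = 55018991628152 + 82057601981482*t + 25663330573964*t^2 + 163021096367091*t^3 + 5993601391837*t^4 + 75231572039542*t^5.

55018991628152 + 82057601981482*t + 25663330573964*t^2 + 163021096367091*t^3 + 5993601391837*t^4 + 75231572039542*t^5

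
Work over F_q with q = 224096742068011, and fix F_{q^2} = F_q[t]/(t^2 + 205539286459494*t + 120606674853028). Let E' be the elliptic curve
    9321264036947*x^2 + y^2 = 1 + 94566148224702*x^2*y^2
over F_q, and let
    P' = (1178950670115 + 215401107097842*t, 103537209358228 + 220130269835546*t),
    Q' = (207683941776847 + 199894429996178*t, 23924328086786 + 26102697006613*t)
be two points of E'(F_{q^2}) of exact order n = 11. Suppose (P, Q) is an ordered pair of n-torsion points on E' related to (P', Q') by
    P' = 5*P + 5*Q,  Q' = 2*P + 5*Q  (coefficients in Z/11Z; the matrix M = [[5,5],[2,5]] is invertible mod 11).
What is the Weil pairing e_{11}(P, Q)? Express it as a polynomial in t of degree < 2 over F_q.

Under M = [[5,5],[2,5]] in GL_2(Z/11), e_{11}(P',Q') = e_{11}(P,Q)^(5*5-5*2 mod 11).
det(M) mod 11 = 4; its inverse in (Z/11)^* is 3 (check: 4*3 mod 11 = 1).
Edwards a_E,d_E -> Montgomery A=90757812259027,B=31965911707704 -> Weierstrass 172628577201797,34449239183101 via alpha=54664025721610,beta=34712964470064.
n = 11 = (1011)_2 (4 bits, wt 3); accumulate f_{11,P'}(Q'+S)/f_{11,P'}(S) along the 3-step ladder.
Miller gives e_{11}(P',Q') = 177792747502604 + 76900203872858*t in F_{224096742068011^2}.
Hence e(P,Q) = 40140816522882 + 126812817090595*t in F_{224096742068011^2}^*.

40140816522882 + 126812817090595*t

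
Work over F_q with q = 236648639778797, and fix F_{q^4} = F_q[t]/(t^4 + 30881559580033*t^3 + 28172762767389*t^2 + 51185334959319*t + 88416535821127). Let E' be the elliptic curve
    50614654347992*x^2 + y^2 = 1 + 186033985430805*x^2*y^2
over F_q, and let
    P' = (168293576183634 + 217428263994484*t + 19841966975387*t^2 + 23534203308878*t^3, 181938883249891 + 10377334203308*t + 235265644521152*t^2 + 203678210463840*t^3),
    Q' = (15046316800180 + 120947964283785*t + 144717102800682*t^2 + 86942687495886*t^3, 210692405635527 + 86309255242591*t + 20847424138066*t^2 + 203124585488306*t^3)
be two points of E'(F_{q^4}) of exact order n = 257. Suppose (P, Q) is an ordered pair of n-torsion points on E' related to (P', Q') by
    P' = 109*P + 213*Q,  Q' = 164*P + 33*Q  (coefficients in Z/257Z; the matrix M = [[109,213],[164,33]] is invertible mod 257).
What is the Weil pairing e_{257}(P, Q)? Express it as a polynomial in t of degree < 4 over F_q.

178610065085558 + 147225686343204*t + 5858333171194*t^2 + 12584620781847*t^3

Alternating bilinearity on E[257] (values in mu_{257} in F_{236648639778797^4}) gives e(P',Q') = e(P,Q)^det(M).
Hence e(P,Q) = e(P',Q')^{230} where 230 = 19^{-1} mod 257.
Edwards a_E,d_E -> Montgomery A=0,B=164318981334389 -> Weierstrass 235326643065040,0 via alpha=0,beta=25307327173996.
9-bit Miller (100000001) on E'/F_{236648639778797} with a'=235326643065040, b'=0: accumulate tangent/chord ratios at Q'+S and P'+S'.
The quotient is 203693224608320 + 70711646762832*t + 143624889266567*t^2 + 154090920045235*t^3.
Raise to 230: e(P,Q) = 178610065085558 + 147225686343204*t + 5858333171194*t^2 + 12584620781847*t^3 in mu_{257}.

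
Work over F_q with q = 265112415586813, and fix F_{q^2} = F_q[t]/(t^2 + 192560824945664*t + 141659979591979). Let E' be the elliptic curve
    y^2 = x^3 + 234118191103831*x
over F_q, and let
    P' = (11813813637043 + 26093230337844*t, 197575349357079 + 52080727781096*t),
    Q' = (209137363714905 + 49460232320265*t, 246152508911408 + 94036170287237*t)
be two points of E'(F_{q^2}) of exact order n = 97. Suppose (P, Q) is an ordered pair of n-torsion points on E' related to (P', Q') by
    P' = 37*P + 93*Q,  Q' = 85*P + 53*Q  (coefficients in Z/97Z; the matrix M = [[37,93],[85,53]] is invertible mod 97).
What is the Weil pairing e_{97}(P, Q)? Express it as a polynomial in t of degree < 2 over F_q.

229789250059932 + 180814779301066*t

Under M = [[37,93],[85,53]] in GL_2(Z/97), e_{97}(P',Q') = e_{97}(P,Q)^(37*53-93*85 mod 97).
det(M) mod 97 = 70; its inverse in (Z/97)^* is 79 (check: 70*79 mod 97 = 1).
Double-and-add over 1100001: 7-1 doublings, 3-1 additions; each step l_{T,T}/v_{2T} or l_{T,P'}/v at Q'+S for random S.
The quotient is 27013609489504 + 248817985238161*t.
Finally e_{97}(P,Q) = 229789250059932 + 180814779301066*t.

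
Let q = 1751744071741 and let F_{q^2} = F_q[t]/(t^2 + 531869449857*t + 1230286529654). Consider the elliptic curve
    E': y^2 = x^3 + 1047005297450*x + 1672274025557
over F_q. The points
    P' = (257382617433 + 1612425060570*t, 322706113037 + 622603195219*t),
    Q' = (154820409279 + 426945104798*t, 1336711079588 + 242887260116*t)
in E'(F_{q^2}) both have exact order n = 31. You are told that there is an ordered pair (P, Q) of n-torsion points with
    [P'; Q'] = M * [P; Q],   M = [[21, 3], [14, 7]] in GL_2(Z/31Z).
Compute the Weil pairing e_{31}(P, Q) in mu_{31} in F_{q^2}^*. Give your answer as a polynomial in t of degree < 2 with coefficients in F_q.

1453177260262 + 1560702598999*t

Under M = [[21,3],[14,7]] in GL_2(Z/31), e_{31}(P',Q') = e_{31}(P,Q)^(21*7-3*14 mod 31).
21*7 - 3*14 = 105; reduced mod 31: det = 12, inverse 13.
5-bit Miller (11111) on E'/F_{1751744071741} with a'=1047005297450, b'=1672274025557: accumulate tangent/chord ratios at Q'+S and P'+S'.
f_P(D_Q)/f_Q(D_P) = 947848705671 + 598058412774*t.
Thus e_{31}(P,Q) = 1453177260262 + 1560702598999*t.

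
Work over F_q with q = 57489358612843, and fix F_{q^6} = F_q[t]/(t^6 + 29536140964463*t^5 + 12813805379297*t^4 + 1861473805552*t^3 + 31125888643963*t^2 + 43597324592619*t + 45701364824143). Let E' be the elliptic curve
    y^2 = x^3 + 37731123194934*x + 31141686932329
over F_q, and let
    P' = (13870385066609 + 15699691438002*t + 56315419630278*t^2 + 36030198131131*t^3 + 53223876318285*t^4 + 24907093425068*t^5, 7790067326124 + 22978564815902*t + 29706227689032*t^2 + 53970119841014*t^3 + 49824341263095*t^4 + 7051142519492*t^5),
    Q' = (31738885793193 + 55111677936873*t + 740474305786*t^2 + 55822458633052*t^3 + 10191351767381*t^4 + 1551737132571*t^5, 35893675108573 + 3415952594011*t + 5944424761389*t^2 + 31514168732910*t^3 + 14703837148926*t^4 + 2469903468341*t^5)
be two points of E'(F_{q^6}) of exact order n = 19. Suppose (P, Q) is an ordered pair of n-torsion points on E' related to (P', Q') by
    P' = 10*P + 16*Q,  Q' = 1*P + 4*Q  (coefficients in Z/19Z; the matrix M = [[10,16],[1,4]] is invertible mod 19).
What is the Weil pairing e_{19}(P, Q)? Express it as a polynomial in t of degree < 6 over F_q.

Alternating bilinearity on E[19] (values in mu_{19} in F_{57489358612843^6}) gives e(P',Q') = e(P,Q)^det(M).
det M = 10*4 - 16*1 = 24 = 5 (mod 19); 5^{-1} = 4 (mod 19).
Double-and-add over 10011: 5-1 doublings, 3-1 additions; each step l_{T,T}/v_{2T} or l_{T,P'}/v at Q'+S for random S.
f_P(D_Q)/f_Q(D_P) = 15488843818785 + 26402111078041*t + 38959697652382*t^2 + 8676381192323*t^3 + 16300229316016*t^4 + 30510589090219*t^5.
e_{19}(P,Q) = (15488843818785 + 26402111078041*t + 38959697652382*t^2 + 8676381192323*t^3 + 16300229316016*t^4 + 30510589090219*t^5)^{4} = 34432536526124 + 54735611119011*t + 39000319115041*t^2 + 18416324856255*t^3 + 13168287752197*t^4 + 6789936217833*t^5.

34432536526124 + 54735611119011*t + 39000319115041*t^2 + 18416324856255*t^3 + 13168287752197*t^4 + 6789936217833*t^5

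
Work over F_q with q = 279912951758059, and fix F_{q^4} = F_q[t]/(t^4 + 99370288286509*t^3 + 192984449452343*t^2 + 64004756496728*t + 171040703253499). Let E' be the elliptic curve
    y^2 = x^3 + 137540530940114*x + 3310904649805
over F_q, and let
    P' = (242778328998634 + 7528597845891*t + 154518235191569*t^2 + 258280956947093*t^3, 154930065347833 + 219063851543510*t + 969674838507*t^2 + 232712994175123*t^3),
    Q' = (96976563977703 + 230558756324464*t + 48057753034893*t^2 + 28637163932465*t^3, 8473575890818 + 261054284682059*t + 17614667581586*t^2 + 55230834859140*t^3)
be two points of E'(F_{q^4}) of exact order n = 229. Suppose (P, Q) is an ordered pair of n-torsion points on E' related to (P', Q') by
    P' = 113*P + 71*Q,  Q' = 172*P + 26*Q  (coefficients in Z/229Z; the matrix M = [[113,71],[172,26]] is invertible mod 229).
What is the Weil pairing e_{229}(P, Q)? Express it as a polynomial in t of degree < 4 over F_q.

227930808247118 + 136897266442482*t + 270049922909785*t^2 + 152909772519378*t^3

e_{229} is bilinear + alternating on E[229], so e_{229}(113*P + 71*Q, 172*P + 26*Q) = e_{229}(P,Q)^(113*26-71*172).
det(M) mod 229 = 115; its inverse in (Z/229)^* is 2 (check: 115*2 mod 229 = 1).
Build f_{229,P'} and f_{229,Q'} via the 8-bit ladder of 229=11100101_2; evaluate at shifted divisors; quotient in F_{279912951758059^4}.
So e_{229}(P',Q') = 45954157713566 + 60901830368222*t + 36626708200443*t^2 + 190160159532355*t^3.
Finally e_{229}(P,Q) = 227930808247118 + 136897266442482*t + 270049922909785*t^2 + 152909772519378*t^3.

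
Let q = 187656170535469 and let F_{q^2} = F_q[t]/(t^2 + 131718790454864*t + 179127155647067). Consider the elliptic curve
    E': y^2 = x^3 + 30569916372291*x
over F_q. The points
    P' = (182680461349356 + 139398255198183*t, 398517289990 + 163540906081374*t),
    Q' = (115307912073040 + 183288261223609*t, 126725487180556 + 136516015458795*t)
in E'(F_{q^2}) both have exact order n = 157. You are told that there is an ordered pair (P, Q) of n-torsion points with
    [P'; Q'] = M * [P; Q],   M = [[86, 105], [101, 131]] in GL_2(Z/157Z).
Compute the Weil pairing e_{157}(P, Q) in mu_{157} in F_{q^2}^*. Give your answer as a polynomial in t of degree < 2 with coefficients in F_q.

Under M = [[86,105],[101,131]] in GL_2(Z/157), e_{157}(P',Q') = e_{157}(P,Q)^(86*131-105*101 mod 157).
86*131 - 105*101 = 661; reduced mod 157: det = 33, inverse 138.
Run Miller on y^2=x^3+30569916372291*x over F_{187656170535469}: ladder 10011101 (8 bits); e = f_P(D_Q)/f_Q(D_P).
Result: e(P',Q') = 23437313384912 + 18519255471178*t.
Thus e_{157}(P,Q) = 181345327298501 + 60442265310715*t.

181345327298501 + 60442265310715*t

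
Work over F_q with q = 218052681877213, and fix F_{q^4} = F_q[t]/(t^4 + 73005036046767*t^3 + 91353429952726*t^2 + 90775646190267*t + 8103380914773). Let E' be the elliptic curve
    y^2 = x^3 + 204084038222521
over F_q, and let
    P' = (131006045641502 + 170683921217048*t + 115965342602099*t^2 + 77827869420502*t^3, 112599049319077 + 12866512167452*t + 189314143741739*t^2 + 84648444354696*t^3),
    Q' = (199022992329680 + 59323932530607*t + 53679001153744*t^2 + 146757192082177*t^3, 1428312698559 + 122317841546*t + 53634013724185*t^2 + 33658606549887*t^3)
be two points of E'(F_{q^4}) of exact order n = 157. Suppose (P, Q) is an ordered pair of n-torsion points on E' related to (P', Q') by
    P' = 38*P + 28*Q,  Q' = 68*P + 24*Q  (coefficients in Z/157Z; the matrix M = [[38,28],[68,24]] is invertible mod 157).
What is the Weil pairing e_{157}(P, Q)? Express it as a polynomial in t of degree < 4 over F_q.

166173099424126 + 206881441921098*t + 83073115370056*t^2 + 51961007502748*t^3

Since e_{157}(P,P)=e_{157}(Q,Q)=1 and e_{157}(Q,P)=e_{157}(P,Q)^{-1}, expanding e_{157}(38*P + 28*Q,68*P + 24*Q) leaves e(P,Q)^det(M).
38*24 - 28*68 = -992; reduced mod 157: det = 107, inverse 135.
Double-and-add over 10011101: 8-1 doublings, 5-1 additions; each step l_{T,T}/v_{2T} or l_{T,P'}/v at Q'+S for random S.
So e_{157}(P',Q') = 212495443245846 + 77925431638893*t + 190001091799766*t^2 + 175195653503297*t^3.
Raise to 135: e(P,Q) = 166173099424126 + 206881441921098*t + 83073115370056*t^2 + 51961007502748*t^3 in mu_{157}.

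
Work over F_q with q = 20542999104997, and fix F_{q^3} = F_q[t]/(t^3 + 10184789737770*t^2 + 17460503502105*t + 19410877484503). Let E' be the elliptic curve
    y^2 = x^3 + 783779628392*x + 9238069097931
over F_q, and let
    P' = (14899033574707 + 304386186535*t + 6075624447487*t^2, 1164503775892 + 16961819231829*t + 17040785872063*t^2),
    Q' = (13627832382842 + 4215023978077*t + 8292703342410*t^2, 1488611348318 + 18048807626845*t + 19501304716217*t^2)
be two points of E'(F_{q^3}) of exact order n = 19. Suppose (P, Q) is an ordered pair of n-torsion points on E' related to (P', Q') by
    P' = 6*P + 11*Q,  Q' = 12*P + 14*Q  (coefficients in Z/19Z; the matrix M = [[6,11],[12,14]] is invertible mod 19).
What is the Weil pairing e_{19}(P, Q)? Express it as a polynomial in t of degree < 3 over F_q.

10318549843220 + 4598209075966*t + 15142349257438*t^2

e_{19}(aP+bQ,cP+dQ) = e_{19}(P,Q)^(ad-bc); with (a,b,c,d)=(6,11,12,14) this gives the det-19 law.
6*14 - 11*12 = -48; reduced mod 19: det = 9, inverse 17.
Double-and-add over 10011: 5-1 doublings, 3-1 additions; each step l_{T,T}/v_{2T} or l_{T,P'}/v at Q'+S for random S.
Result: e(P',Q') = 13926111924013 + 4070506697086*t + 20202674324440*t^2.
Hence e(P,Q) = 10318549843220 + 4598209075966*t + 15142349257438*t^2 in F_{20542999104997^3}^*.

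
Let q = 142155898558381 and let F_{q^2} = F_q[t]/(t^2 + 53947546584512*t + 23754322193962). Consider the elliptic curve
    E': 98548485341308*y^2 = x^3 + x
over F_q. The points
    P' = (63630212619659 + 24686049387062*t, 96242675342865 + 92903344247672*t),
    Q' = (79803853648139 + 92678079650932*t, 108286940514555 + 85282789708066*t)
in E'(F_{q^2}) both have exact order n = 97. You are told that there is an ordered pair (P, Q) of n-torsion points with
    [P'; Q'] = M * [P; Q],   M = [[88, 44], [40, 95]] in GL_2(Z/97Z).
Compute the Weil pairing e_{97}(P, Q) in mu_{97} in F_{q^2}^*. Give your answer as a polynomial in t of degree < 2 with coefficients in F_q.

e_{97} is bilinear + alternating on E[97], so e_{97}(88*P + 44*Q, 40*P + 95*Q) = e_{97}(P,Q)^(88*95-44*40).
Inverting 4 mod 97: 73. Thus e_{97}(P,Q) = e(P',Q')^{73}.
Montgomery->Weierstrass: x_W = 14657156315702*x, y_W=14657156315702*y on F_{142155898558381}; lands on y^2=x^3+72800177428475*x.
Double-and-add over 1100001: 7-1 doublings, 3-1 additions; each step l_{T,T}/v_{2T} or l_{T,P'}/v at Q'+S for random S.
e_{97}(P',Q') = 97536585525471 + 135700039567050*t.
Raise to 73: e(P,Q) = 114027929404059 + 17007866804314*t in mu_{97}.

114027929404059 + 17007866804314*t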